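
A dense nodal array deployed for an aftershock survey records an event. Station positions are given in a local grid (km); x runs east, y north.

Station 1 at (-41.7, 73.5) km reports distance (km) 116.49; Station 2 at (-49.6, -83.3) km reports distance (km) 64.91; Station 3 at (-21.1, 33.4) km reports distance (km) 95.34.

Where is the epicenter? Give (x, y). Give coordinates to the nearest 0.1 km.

x ≈ -90.0 km, y ≈ -32.5 km

Circle about each station: (x + 41.7)² + (y − 73.5)² = 116.49²; (x + 49.6)² + (y + 83.3)² = 64.91²; (x + 21.1)² + (y − 33.4)² = 95.34².
Subtracting pairs of circle equations eliminates x²+y² and gives linear equations (the radical axes):
-15.8 x − 313.6 y = 11614.52
41.2 x − 80.2 y = -1100.17
Solving the 2×2 system: x ≈ -90.0, y ≈ -32.5 km.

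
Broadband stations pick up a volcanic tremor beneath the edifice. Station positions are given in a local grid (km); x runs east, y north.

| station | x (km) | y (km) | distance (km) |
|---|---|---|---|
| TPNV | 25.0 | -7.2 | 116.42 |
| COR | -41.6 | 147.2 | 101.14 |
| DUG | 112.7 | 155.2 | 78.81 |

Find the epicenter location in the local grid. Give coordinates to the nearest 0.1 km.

(50.9, 106.3)

Circle about each station: (x − 25.0)² + (y + 7.2)² = 116.42²; (x + 41.6)² + (y − 147.2)² = 101.14²; (x − 112.7)² + (y − 155.2)² = 78.81².
Subtracting the TPNV equation from the COR and DUG equations removes the quadratic terms:
-133.2 x + 308.8 y = 26045.88
175.4 x + 324.8 y = 43454.09
Solving the 2×2 system: x ≈ 50.9, y ≈ 106.3 km.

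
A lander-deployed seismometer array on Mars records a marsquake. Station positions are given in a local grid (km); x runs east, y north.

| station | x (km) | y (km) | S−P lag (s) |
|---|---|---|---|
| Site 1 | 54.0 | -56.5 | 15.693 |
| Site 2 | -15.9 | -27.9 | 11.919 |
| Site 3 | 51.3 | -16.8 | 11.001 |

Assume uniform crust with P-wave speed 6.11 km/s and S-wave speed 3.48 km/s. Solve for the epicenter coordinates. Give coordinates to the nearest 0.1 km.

(13.7, 63.8)

Distance from S−P lag: d = Δt · v_P v_S / (v_P − v_S) = Δt · (6.11·3.48)/(6.11−3.48) ≈ 8.0847·Δt.
So d_Site 1 = 126.87, d_Site 2 = 96.36, d_Site 3 = 88.94 km.
Circle about each station: (x − 54.0)² + (y + 56.5)² = 126.87²; (x + 15.9)² + (y + 27.9)² = 96.36²; (x − 51.3)² + (y + 16.8)² = 88.94².
Subtracting the Site 1 equation from the Site 2 and Site 3 equations removes the quadratic terms:
-139.8 x + 57.2 y = 1733.72
-5.4 x + 79.4 y = 4991.35
Solving the 2×2 system: x ≈ 13.7, y ≈ 63.8 km.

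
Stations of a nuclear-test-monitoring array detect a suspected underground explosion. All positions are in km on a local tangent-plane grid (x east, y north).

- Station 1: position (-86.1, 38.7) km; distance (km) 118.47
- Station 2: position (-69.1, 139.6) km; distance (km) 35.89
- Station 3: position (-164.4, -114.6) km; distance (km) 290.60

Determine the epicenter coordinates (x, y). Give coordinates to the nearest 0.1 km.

Circle about each station: (x + 86.1)² + (y − 38.7)² = 118.47²; (x + 69.1)² + (y − 139.6)² = 35.89²; (x + 164.4)² + (y + 114.6)² = 290.60².
Subtracting pairs of circle equations eliminates x²+y² and gives linear equations (the radical axes):
34.0 x + 201.8 y = 28099.12
-156.6 x − 306.6 y = -39163.60
Solving the 2×2 system: x ≈ -33.6, y ≈ 144.9 km.

-33.6 km east, 144.9 km north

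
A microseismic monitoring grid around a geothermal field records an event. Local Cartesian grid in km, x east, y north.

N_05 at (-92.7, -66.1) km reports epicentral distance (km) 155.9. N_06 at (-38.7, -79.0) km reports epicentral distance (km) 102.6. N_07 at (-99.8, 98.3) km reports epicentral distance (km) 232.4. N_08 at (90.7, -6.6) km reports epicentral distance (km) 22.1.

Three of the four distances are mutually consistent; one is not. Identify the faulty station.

N_08

Solve using three stations at a time. Using N_05, N_06, N_07 (subtract circle equations pairwise → linear system) gives (x, y) ≈ (63.1, -67.4).
Distances from that point to each station vs reported:
  N_05: calculated 155.8 vs reported 155.9 → residual 0.1 km
  N_06: calculated 102.5 vs reported 102.6 → residual 0.1 km
  N_07: calculated 232.3 vs reported 232.4 → residual 0.1 km
  N_08: calculated 66.7 vs reported 22.1 → residual 44.6 km
N_05, N_06, N_07 are mutually consistent (residuals ≈ 0); N_08 is off by 44.6 km.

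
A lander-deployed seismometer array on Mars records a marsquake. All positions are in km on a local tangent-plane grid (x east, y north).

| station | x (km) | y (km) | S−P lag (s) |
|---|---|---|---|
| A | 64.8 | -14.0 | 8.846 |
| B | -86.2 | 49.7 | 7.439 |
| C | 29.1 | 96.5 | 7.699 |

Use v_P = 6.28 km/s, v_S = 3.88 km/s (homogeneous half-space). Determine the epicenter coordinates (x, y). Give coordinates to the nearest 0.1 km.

Distance from S−P lag: d = Δt · v_P v_S / (v_P − v_S) = Δt · (6.28·3.88)/(6.28−3.88) ≈ 10.1527·Δt.
So d_A = 89.81, d_B = 75.53, d_C = 78.17 km.
Circle about each station: (x − 64.8)² + (y + 14.0)² = 89.81²; (x + 86.2)² + (y − 49.7)² = 75.53²; (x − 29.1)² + (y − 96.5)² = 78.17².
Subtracting pairs of circle equations eliminates x²+y² and gives linear equations (the radical axes):
-302.0 x + 127.4 y = 7866.55
-71.4 x + 221.0 y = 7719.31
Solving the 2×2 system: x ≈ -13.1, y ≈ 30.7 km.

x ≈ -13.1 km, y ≈ 30.7 km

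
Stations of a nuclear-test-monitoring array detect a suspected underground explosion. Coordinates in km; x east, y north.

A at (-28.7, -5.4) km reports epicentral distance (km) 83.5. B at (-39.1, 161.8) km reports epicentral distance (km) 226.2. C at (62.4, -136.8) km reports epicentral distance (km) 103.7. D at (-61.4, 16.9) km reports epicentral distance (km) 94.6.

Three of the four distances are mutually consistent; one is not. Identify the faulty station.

Solve using three stations at a time. Using B, C, D (subtract circle equations pairwise → linear system) gives (x, y) ≈ (-10.0, -62.5).
Distances from that point to each station vs reported:
  A: calculated 60.1 vs reported 83.5 → residual 23.4 km
  B: calculated 226.2 vs reported 226.2 → residual 0.0 km
  C: calculated 103.7 vs reported 103.7 → residual 0.0 km
  D: calculated 94.6 vs reported 94.6 → residual 0.0 km
B, C, D are mutually consistent (residuals ≈ 0); A is off by 23.4 km.

A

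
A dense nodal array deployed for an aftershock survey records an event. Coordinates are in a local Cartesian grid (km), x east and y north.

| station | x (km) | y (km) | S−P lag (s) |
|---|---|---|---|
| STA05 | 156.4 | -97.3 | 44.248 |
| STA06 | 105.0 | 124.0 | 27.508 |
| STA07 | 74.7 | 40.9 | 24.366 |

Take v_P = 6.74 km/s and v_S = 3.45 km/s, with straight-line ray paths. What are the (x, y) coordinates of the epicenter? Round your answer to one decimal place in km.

(-87.7, 98.2)

Distance from S−P lag: d = Δt · v_P v_S / (v_P − v_S) = Δt · (6.74·3.45)/(6.74−3.45) ≈ 7.0678·Δt.
So d_STA05 = 312.74, d_STA06 = 194.42, d_STA07 = 172.21 km.
Circle about each station: (x − 156.4)² + (y + 97.3)² = 312.74²; (x − 105.0)² + (y − 124.0)² = 194.42²; (x − 74.7)² + (y − 40.9)² = 172.21².
Subtracting pairs of circle equations eliminates x²+y² and gives linear equations (the radical axes):
-102.8 x + 442.6 y = 52479.92
-163.4 x + 276.4 y = 41474.67
Solving the 2×2 system: x ≈ -87.7, y ≈ 98.2 km.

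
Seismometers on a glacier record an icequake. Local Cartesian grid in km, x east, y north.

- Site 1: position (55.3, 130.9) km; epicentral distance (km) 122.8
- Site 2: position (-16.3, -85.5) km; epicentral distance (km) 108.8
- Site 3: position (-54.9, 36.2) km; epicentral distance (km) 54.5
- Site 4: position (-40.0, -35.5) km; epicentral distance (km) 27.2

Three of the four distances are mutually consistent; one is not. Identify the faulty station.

Solve using three stations at a time. Using Site 1, Site 2, Site 3 (subtract circle equations pairwise → linear system) gives (x, y) ≈ (-2.2, 22.4).
Distances from that point to each station vs reported:
  Site 1: calculated 122.8 vs reported 122.8 → residual 0.0 km
  Site 2: calculated 108.8 vs reported 108.8 → residual 0.0 km
  Site 3: calculated 54.5 vs reported 54.5 → residual 0.0 km
  Site 4: calculated 69.1 vs reported 27.2 → residual 41.9 km
Site 1, Site 2, Site 3 are mutually consistent (residuals ≈ 0); Site 4 is off by 41.9 km.

Site 4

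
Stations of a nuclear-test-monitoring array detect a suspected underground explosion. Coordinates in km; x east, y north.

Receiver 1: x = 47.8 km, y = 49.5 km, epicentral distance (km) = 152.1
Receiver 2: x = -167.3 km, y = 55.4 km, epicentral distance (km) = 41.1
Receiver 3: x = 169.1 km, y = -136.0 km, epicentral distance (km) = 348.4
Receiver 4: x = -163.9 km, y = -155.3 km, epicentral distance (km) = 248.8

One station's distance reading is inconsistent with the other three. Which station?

Receiver 2

Solve using three stations at a time. Using Receiver 1, Receiver 3, Receiver 4 (subtract circle equations pairwise → linear system) gives (x, y) ≈ (-100.1, 85.2).
Distances from that point to each station vs reported:
  Receiver 1: calculated 152.1 vs reported 152.1 → residual 0.0 km
  Receiver 2: calculated 73.5 vs reported 41.1 → residual 32.4 km
  Receiver 3: calculated 348.4 vs reported 348.4 → residual 0.0 km
  Receiver 4: calculated 248.8 vs reported 248.8 → residual 0.0 km
Receiver 1, Receiver 3, Receiver 4 are mutually consistent (residuals ≈ 0); Receiver 2 is off by 32.4 km.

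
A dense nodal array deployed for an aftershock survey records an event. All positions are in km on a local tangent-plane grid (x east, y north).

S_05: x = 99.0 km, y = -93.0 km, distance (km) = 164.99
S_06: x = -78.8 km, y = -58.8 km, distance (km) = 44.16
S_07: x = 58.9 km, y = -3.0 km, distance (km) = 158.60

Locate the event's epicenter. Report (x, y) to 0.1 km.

(-65.8, -101.0)

Circle about each station: (x − 99.0)² + (y + 93.0)² = 164.99²; (x + 78.8)² + (y + 58.8)² = 44.16²; (x − 58.9)² + (y + 3.0)² = 158.60².
Subtracting pairs of circle equations eliminates x²+y² and gives linear equations (the radical axes):
-355.6 x + 68.4 y = 16488.47
-80.2 x + 180.0 y = -12904.05
Solving the 2×2 system: x ≈ -65.8, y ≈ -101.0 km.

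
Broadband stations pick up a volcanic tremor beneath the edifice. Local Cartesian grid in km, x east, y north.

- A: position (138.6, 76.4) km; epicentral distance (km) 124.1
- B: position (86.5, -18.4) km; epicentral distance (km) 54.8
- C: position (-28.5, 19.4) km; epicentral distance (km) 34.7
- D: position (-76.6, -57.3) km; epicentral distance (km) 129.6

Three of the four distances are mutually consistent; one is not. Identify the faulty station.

Solve using three stations at a time. Using A, B, D (subtract circle equations pairwise → linear system) gives (x, y) ≈ (37.0, 5.1).
Distances from that point to each station vs reported:
  A: calculated 124.1 vs reported 124.1 → residual 0.0 km
  B: calculated 54.8 vs reported 54.8 → residual 0.0 km
  C: calculated 67.0 vs reported 34.7 → residual 32.3 km
  D: calculated 129.6 vs reported 129.6 → residual 0.0 km
A, B, D are mutually consistent (residuals ≈ 0); C is off by 32.3 km.

C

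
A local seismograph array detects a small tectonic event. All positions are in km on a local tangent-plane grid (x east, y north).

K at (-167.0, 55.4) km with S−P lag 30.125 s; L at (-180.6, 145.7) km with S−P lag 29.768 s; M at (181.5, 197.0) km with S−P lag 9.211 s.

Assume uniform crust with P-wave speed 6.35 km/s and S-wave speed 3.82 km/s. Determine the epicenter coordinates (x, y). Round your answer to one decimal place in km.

Distance from S−P lag: d = Δt · v_P v_S / (v_P − v_S) = Δt · (6.35·3.82)/(6.35−3.82) ≈ 9.5877·Δt.
So d_K = 288.83, d_L = 285.41, d_M = 88.31 km.
Circle about each station: (x + 167.0)² + (y − 55.4)² = 288.83²; (x + 180.6)² + (y − 145.7)² = 285.41²; (x − 181.5)² + (y − 197.0)² = 88.31².
Subtracting the K equation from the L and M equations removes the quadratic terms:
-27.2 x + 180.6 y = 24850.59
697.0 x + 283.2 y = 116417.20
Solving the 2×2 system: x ≈ 104.7, y ≈ 153.4 km.
Check against K (with the unrounded x, y): √((x + 167.0)²+(y − 55.4)²) = 288.83 ≈ 288.83 km. ✓

(104.7, 153.4)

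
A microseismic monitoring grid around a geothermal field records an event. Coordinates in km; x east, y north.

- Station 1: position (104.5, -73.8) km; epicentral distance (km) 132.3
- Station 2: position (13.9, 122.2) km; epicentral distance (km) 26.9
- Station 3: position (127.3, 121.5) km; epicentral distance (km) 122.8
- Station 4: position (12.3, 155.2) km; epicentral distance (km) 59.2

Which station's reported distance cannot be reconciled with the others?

Solve using three stations at a time. Using Station 2, Station 3, Station 4 (subtract circle equations pairwise → linear system) gives (x, y) ≈ (7.1, 96.3).
Distances from that point to each station vs reported:
  Station 1: calculated 196.0 vs reported 132.3 → residual 63.7 km
  Station 2: calculated 26.8 vs reported 26.9 → residual 0.1 km
  Station 3: calculated 122.8 vs reported 122.8 → residual 0.0 km
  Station 4: calculated 59.2 vs reported 59.2 → residual 0.0 km
Station 2, Station 3, Station 4 are mutually consistent (residuals ≈ 0); Station 1 is off by 63.7 km.

Station 1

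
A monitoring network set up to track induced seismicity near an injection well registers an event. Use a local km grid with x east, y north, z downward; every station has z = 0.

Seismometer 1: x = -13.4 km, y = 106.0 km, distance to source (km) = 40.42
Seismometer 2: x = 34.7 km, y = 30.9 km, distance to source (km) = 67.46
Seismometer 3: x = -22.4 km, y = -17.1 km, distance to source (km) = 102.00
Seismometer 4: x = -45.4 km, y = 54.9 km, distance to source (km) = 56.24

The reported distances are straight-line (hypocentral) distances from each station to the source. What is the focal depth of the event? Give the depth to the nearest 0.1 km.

28.3 km

Each station gives a sphere (x−x_i)² + (y−y_i)² + z² = d_i² (stations at z=0).
Subtracting the Seismometer 1 sphere from Seismometer 2 and Seismometer 3: z² cancels, leaving linear equations in x and y:
96.2 x − 150.2 y = -12173.74
-18.0 x − 246.2 y = -19391.61
Solving: x ≈ -3.204, y ≈ 78.998 km (keep extra digits for the depth step; rounded: -3.2, 79.0).
Then from the Seismometer 1 sphere: z² = 40.42² − (x + 13.4)² − (y − 106.0)² with x = -3.204, y = 78.998, so z ≈ 28.297 ≈ 28.3 km.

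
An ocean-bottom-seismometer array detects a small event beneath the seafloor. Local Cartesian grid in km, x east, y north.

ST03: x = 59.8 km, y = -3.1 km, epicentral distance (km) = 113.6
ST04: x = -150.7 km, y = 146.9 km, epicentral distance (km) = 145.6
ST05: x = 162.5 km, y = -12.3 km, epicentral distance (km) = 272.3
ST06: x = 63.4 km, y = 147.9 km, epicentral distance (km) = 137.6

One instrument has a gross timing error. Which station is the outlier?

Solve using three stations at a time. Using ST03, ST04, ST06 (subtract circle equations pairwise → linear system) gives (x, y) ≈ (-37.9, 54.8).
Distances from that point to each station vs reported:
  ST03: calculated 113.6 vs reported 113.6 → residual 0.0 km
  ST04: calculated 145.6 vs reported 145.6 → residual 0.0 km
  ST05: calculated 211.4 vs reported 272.3 → residual 60.9 km
  ST06: calculated 137.6 vs reported 137.6 → residual 0.0 km
ST03, ST04, ST06 are mutually consistent (residuals ≈ 0); ST05 is off by 60.9 km.

ST05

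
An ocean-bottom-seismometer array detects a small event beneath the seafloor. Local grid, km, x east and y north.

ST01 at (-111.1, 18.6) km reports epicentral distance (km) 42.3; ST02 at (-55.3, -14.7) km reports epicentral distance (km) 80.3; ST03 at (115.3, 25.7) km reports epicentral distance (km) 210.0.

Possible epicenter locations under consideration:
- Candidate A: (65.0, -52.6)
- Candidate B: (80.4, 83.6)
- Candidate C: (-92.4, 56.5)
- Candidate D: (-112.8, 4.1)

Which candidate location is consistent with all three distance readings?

For each candidate, compare |candidate − station| to the reported distance:
Candidate A: residuals ST01 147.6, ST02 45.8, ST03 116.9 → max 147.6 km
Candidate B: residuals ST01 159.9, ST02 87.3, ST03 142.4 → max 159.9 km
Candidate C: residuals ST01 0.0, ST02 0.0, ST03 0.0 → max 0.0 km
Candidate D: residuals ST01 27.7, ST02 19.8, ST03 19.1 → max 27.7 km
Only Candidate C has all residuals ≈ 0.

Candidate C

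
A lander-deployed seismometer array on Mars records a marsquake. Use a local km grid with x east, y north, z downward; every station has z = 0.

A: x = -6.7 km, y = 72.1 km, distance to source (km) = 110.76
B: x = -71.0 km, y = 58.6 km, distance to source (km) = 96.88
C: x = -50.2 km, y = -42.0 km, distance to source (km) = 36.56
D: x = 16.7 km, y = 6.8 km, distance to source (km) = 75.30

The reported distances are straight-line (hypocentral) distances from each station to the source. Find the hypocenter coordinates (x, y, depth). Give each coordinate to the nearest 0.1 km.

(-41.7, -27.8, 32.6)

Each station gives a sphere (x−x_i)² + (y−y_i)² + z² = d_i² (stations at z=0).
Subtracting the A sphere from B and C: z² cancels, leaving linear equations in x and y:
-128.6 x − 27.0 y = 6113.70
-87.0 x − 228.2 y = 9971.88
Solving: x ≈ -41.704, y ≈ -27.799 km (keep extra digits for the depth step; rounded: -41.7, -27.8).
Then from the A sphere: z² = 110.76² − (x + 6.7)² − (y − 72.1)² with x = -41.704, y = -27.799, so z ≈ 32.599 ≈ 32.6 km.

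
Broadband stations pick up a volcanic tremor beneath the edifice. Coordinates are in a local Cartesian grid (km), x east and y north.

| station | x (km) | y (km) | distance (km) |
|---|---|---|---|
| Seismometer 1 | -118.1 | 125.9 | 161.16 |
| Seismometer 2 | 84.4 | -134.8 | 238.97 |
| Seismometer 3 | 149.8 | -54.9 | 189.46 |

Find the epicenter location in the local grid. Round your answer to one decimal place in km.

Circle about each station: (x + 118.1)² + (y − 125.9)² = 161.16²; (x − 84.4)² + (y + 134.8)² = 238.97²; (x − 149.8)² + (y + 54.9)² = 189.46².
Subtracting the Seismometer 1 equation from the Seismometer 2 and Seismometer 3 equations removes the quadratic terms:
405.0 x − 521.4 y = -35638.14
535.8 x − 361.6 y = -14266.92
Solving the 2×2 system: x ≈ 41.0, y ≈ 100.2 km.

(41.0, 100.2)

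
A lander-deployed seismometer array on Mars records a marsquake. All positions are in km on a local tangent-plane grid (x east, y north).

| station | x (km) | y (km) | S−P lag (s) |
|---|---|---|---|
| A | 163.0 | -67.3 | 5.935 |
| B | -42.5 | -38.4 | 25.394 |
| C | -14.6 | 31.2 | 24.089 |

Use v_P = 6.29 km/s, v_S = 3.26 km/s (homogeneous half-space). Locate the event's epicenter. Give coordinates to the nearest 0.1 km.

Distance from S−P lag: d = Δt · v_P v_S / (v_P − v_S) = Δt · (6.29·3.26)/(6.29−3.26) ≈ 6.7675·Δt.
So d_A = 40.16, d_B = 171.85, d_C = 163.02 km.
Circle about each station: (x − 163.0)² + (y + 67.3)² = 40.16²; (x + 42.5)² + (y + 38.4)² = 171.85²; (x + 14.6)² + (y − 31.2)² = 163.02².
Subtracting pairs of circle equations eliminates x²+y² and gives linear equations (the radical axes):
-411.0 x + 57.8 y = -55737.08
-355.2 x + 197.0 y = -54874.38
Solving the 2×2 system: x ≈ 129.2, y ≈ -45.6 km.
Check against A (with the unrounded x, y): √((x − 163.0)²+(y + 67.3)²) = 40.17 ≈ 40.16 km. ✓

129.2 km east, -45.6 km north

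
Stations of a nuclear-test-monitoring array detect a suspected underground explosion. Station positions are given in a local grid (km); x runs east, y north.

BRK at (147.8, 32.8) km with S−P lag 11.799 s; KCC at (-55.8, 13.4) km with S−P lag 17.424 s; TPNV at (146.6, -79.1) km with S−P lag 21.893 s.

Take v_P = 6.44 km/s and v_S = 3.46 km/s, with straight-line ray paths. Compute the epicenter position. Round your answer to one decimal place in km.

64.8 km east, 62.7 km north

Distance from S−P lag: d = Δt · v_P v_S / (v_P − v_S) = Δt · (6.44·3.46)/(6.44−3.46) ≈ 7.4773·Δt.
So d_BRK = 88.22, d_KCC = 130.28, d_TPNV = 163.70 km.
Circle about each station: (x − 147.8)² + (y − 32.8)² = 88.22²; (x + 55.8)² + (y − 13.4)² = 130.28²; (x − 146.6)² + (y + 79.1)² = 163.70².
Subtracting pairs of circle equations eliminates x²+y² and gives linear equations (the radical axes):
-407.2 x − 38.8 y = -28817.59
-2.4 x − 223.8 y = -14187.23
Solving the 2×2 system: x ≈ 64.8, y ≈ 62.7 km.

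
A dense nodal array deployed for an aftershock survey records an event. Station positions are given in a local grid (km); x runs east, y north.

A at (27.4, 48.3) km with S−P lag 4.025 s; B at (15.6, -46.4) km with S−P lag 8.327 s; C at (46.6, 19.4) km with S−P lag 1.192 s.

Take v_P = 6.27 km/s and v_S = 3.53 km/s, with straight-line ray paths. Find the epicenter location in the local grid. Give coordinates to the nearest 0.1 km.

37.2 km east, 17.3 km north

Distance from S−P lag: d = Δt · v_P v_S / (v_P − v_S) = Δt · (6.27·3.53)/(6.27−3.53) ≈ 8.0778·Δt.
So d_A = 32.51, d_B = 67.26, d_C = 9.63 km.
Circle about each station: (x − 27.4)² + (y − 48.3)² = 32.51²; (x − 15.6)² + (y + 46.4)² = 67.26²; (x − 46.6)² + (y − 19.4)² = 9.63².
Subtracting the A equation from the B and C equations removes the quadratic terms:
-23.6 x − 189.4 y = -4154.34
38.4 x − 57.8 y = 428.43
Solving the 2×2 system: x ≈ 37.2, y ≈ 17.3 km.
Check against A (with the unrounded x, y): √((x − 27.4)²+(y − 48.3)²) = 32.51 ≈ 32.51 km. ✓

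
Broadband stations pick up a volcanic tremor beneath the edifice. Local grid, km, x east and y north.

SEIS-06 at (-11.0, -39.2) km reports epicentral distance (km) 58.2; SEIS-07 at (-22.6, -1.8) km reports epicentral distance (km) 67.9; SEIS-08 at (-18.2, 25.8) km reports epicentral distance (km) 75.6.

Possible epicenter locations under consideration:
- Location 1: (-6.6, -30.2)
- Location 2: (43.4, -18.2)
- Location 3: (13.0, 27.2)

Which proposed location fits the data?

Location 2

For each candidate, compare |candidate − station| to the reported distance:
Location 1: residuals SEIS-06 48.2, SEIS-07 35.3, SEIS-08 18.4 → max 48.2 km
Location 2: residuals SEIS-06 0.1, SEIS-07 0.1, SEIS-08 0.1 → max 0.1 km
Location 3: residuals SEIS-06 12.4, SEIS-07 22.0, SEIS-08 44.4 → max 44.4 km
Only Location 2 has all residuals ≈ 0.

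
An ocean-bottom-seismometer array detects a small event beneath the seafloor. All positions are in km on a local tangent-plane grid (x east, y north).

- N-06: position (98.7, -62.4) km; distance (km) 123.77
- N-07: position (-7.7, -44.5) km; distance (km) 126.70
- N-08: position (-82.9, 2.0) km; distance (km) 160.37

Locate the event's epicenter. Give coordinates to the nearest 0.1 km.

(67.6, 57.4)

Circle about each station: (x − 98.7)² + (y + 62.4)² = 123.77²; (x + 7.7)² + (y + 44.5)² = 126.70²; (x + 82.9)² + (y − 2.0)² = 160.37².
Subtracting pairs of circle equations eliminates x²+y² and gives linear equations (the radical axes):
-212.8 x + 35.8 y = -12329.79
-363.2 x + 128.8 y = -17158.56
Solving the 2×2 system: x ≈ 67.6, y ≈ 57.4 km.
Check against N-06 (with the unrounded x, y): √((x − 98.7)²+(y + 62.4)²) = 123.77 ≈ 123.77 km. ✓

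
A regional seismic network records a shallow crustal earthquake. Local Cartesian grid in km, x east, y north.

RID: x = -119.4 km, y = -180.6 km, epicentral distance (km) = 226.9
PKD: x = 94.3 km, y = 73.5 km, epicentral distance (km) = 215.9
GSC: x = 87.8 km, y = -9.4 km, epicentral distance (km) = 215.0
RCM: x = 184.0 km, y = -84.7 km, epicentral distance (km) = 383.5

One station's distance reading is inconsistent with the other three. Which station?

RCM

Solve using three stations at a time. Using RID, PKD, GSC (subtract circle equations pairwise → linear system) gives (x, y) ≈ (-119.8, 46.2).
Distances from that point to each station vs reported:
  RID: calculated 226.8 vs reported 226.9 → residual 0.1 km
  PKD: calculated 215.8 vs reported 215.9 → residual 0.1 km
  GSC: calculated 214.9 vs reported 215.0 → residual 0.1 km
  RCM: calculated 330.8 vs reported 383.5 → residual 52.7 km
RID, PKD, GSC are mutually consistent (residuals ≈ 0); RCM is off by 52.7 km.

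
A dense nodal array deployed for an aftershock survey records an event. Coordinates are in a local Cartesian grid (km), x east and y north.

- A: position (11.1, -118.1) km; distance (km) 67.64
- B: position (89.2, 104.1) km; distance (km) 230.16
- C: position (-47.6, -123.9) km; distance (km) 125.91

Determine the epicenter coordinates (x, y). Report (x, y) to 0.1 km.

78.3 km east, -125.8 km north

Circle about each station: (x − 11.1)² + (y + 118.1)² = 67.64²; (x − 89.2)² + (y − 104.1)² = 230.16²; (x + 47.6)² + (y + 123.9)² = 125.91².
Subtracting pairs of circle equations eliminates x²+y² and gives linear equations (the radical axes):
156.2 x + 444.4 y = -43675.83
-117.4 x − 11.6 y = -7732.01
Solving the 2×2 system: x ≈ 78.3, y ≈ -125.8 km.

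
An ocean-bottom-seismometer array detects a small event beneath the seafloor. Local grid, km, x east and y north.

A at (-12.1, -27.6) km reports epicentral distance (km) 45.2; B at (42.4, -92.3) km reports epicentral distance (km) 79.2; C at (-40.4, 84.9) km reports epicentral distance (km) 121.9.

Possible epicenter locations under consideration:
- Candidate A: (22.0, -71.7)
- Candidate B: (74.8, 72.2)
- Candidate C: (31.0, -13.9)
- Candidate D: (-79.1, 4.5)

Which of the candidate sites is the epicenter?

For each candidate, compare |candidate − station| to the reported distance:
Candidate A: residuals A 10.5, B 50.2, C 46.7 → max 50.2 km
Candidate B: residuals A 87.1, B 88.5, C 6.0 → max 88.5 km
Candidate C: residuals A 0.0, B 0.0, C 0.0 → max 0.0 km
Candidate D: residuals A 29.1, B 76.1, C 32.7 → max 76.1 km
Only Candidate C has all residuals ≈ 0.

Candidate C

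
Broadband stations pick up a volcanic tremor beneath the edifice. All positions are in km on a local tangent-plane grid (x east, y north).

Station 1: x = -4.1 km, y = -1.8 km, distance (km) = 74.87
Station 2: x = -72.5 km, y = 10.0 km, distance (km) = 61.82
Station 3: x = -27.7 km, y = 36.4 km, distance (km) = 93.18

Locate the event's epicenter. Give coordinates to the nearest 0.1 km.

Circle about each station: (x + 4.1)² + (y + 1.8)² = 74.87²; (x + 72.5)² + (y − 10.0)² = 61.82²; (x + 27.7)² + (y − 36.4)² = 93.18².
Subtracting the Station 1 equation from the Station 2 and Station 3 equations removes the quadratic terms:
-136.8 x + 23.6 y = 7120.00
-47.2 x + 76.4 y = -1004.80
Solving the 2×2 system: x ≈ -60.8, y ≈ -50.7 km.

-60.8 km east, -50.7 km north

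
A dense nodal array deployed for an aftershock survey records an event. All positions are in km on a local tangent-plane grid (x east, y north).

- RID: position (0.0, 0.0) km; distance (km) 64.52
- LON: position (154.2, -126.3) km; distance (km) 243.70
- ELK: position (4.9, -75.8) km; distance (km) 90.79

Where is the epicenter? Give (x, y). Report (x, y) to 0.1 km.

Circle about each station: x² + y² = 64.52²; (x − 154.2)² + (y + 126.3)² = 243.70²; (x − 4.9)² + (y + 75.8)² = 90.79².
Subtracting the RID equation from the LON and ELK equations removes the quadratic terms:
308.4 x − 252.6 y = -15497.53
9.8 x − 151.6 y = 1689.66
Solving the 2×2 system: x ≈ -62.7, y ≈ -15.2 km.

-62.7 km east, -15.2 km north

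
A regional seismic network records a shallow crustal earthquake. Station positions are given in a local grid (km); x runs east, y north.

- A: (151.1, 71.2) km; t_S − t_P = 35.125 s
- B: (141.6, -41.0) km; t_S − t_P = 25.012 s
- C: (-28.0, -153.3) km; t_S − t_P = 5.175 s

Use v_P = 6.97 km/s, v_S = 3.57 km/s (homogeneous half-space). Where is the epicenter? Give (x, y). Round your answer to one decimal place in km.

-25.6 km east, -115.5 km north

Distance from S−P lag: d = Δt · v_P v_S / (v_P − v_S) = Δt · (6.97·3.57)/(6.97−3.57) ≈ 7.3185·Δt.
So d_A = 257.06, d_B = 183.05, d_C = 37.87 km.
Circle about each station: (x − 151.1)² + (y − 71.2)² = 257.06²; (x − 141.6)² + (y + 41.0)² = 183.05²; (x + 28.0)² + (y + 153.3)² = 37.87².
Subtracting the A equation from the B and C equations removes the quadratic terms:
-19.0 x − 224.4 y = 26403.45
-358.2 x − 449.0 y = 61029.95
Solving the 2×2 system: x ≈ -25.6, y ≈ -115.5 km.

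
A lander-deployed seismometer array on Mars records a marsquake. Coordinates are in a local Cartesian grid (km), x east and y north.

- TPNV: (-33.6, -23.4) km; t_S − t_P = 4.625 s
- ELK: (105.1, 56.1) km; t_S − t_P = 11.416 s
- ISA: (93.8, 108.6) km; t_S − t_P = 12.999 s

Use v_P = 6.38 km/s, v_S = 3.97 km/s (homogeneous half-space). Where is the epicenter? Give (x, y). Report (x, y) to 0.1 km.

x ≈ -8.8 km, y ≈ 18.4 km

Distance from S−P lag: d = Δt · v_P v_S / (v_P − v_S) = Δt · (6.38·3.97)/(6.38−3.97) ≈ 10.5098·Δt.
So d_TPNV = 48.61, d_ELK = 119.98, d_ISA = 136.62 km.
Circle about each station: (x + 33.6)² + (y + 23.4)² = 48.61²; (x − 105.1)² + (y − 56.1)² = 119.98²; (x − 93.8)² + (y − 108.6)² = 136.62².
Subtracting pairs of circle equations eliminates x²+y² and gives linear equations (the radical axes):
277.4 x + 159.0 y = 484.43
254.8 x + 264.0 y = 2613.79
Solving the 2×2 system: x ≈ -8.8, y ≈ 18.4 km.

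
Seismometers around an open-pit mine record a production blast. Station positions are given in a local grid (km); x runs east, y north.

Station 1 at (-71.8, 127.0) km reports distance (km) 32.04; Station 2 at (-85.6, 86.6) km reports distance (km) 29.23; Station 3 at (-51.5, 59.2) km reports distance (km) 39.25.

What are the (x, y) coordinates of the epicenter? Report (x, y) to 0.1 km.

Circle about each station: (x + 71.8)² + (y − 127.0)² = 32.04²; (x + 85.6)² + (y − 86.6)² = 29.23²; (x + 51.5)² + (y − 59.2)² = 39.25².
Subtracting the Station 1 equation from the Station 2 and Station 3 equations removes the quadratic terms:
-27.6 x − 80.8 y = -6285.15
40.6 x − 135.6 y = -15641.35
Solving the 2×2 system: x ≈ -58.6, y ≈ 97.8 km.

-58.6 km east, 97.8 km north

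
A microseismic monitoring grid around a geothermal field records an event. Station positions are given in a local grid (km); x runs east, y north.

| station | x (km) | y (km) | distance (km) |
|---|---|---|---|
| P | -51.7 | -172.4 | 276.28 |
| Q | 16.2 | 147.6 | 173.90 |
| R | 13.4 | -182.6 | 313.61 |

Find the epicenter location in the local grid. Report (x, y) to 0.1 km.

-146.8 km east, 87.0 km north

Circle about each station: (x + 51.7)² + (y + 172.4)² = 276.28²; (x − 16.2)² + (y − 147.6)² = 173.90²; (x − 13.4)² + (y + 182.6)² = 313.61².
Subtracting the P equation from the Q and R equations removes the quadratic terms:
135.8 x + 640.0 y = 35742.98
130.2 x − 20.4 y = -20892.92
Solving the 2×2 system: x ≈ -146.8, y ≈ 87.0 km.
Check against P (with the unrounded x, y): √((x + 51.7)²+(y + 172.4)²) = 276.30 ≈ 276.28 km. ✓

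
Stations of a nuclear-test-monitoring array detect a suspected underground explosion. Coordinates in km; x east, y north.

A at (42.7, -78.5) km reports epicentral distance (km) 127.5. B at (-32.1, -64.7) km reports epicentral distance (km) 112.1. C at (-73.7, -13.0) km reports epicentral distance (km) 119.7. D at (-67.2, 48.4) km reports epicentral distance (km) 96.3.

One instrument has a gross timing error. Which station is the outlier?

B

Solve using three stations at a time. Using A, C, D (subtract circle equations pairwise → linear system) gives (x, y) ≈ (29.1, 48.3).
Distances from that point to each station vs reported:
  A: calculated 127.5 vs reported 127.5 → residual 0.0 km
  B: calculated 128.5 vs reported 112.1 → residual 16.4 km
  C: calculated 119.7 vs reported 119.7 → residual 0.0 km
  D: calculated 96.3 vs reported 96.3 → residual 0.0 km
A, C, D are mutually consistent (residuals ≈ 0); B is off by 16.4 km.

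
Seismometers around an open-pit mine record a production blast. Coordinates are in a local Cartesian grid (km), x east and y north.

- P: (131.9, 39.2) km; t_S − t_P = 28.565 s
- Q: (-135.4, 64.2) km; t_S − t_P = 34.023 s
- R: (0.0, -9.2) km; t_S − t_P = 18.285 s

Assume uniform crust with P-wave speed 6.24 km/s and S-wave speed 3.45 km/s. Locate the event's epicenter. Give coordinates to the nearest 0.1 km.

(17.5, -149.2)

Distance from S−P lag: d = Δt · v_P v_S / (v_P − v_S) = Δt · (6.24·3.45)/(6.24−3.45) ≈ 7.7161·Δt.
So d_P = 220.41, d_Q = 262.53, d_R = 141.09 km.
Circle about each station: (x − 131.9)² + (y − 39.2)² = 220.41²; (x + 135.4)² + (y − 64.2)² = 262.53²; x² + (y + 9.2)² = 141.09².
Subtracting the P equation from the Q and R equations removes the quadratic terms:
-534.6 x + 50.0 y = -16820.88
-263.8 x − 96.8 y = 9824.57
Solving the 2×2 system: x ≈ 17.5, y ≈ -149.2 km.
Check against P (with the unrounded x, y): √((x − 131.9)²+(y − 39.2)²) = 220.42 ≈ 220.41 km. ✓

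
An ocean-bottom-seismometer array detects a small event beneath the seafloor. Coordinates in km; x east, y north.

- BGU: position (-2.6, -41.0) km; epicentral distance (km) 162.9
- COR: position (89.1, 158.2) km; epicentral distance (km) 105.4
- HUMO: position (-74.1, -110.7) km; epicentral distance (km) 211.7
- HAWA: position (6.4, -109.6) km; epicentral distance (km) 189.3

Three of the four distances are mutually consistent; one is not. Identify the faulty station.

Solve using three stations at a time. Using COR, HUMO, HAWA (subtract circle equations pairwise → linear system) gives (x, y) ≈ (19.4, 79.2).
Distances from that point to each station vs reported:
  BGU: calculated 122.2 vs reported 162.9 → residual 40.7 km
  COR: calculated 105.4 vs reported 105.4 → residual 0.0 km
  HUMO: calculated 211.7 vs reported 211.7 → residual 0.0 km
  HAWA: calculated 189.3 vs reported 189.3 → residual 0.0 km
COR, HUMO, HAWA are mutually consistent (residuals ≈ 0); BGU is off by 40.7 km.

BGU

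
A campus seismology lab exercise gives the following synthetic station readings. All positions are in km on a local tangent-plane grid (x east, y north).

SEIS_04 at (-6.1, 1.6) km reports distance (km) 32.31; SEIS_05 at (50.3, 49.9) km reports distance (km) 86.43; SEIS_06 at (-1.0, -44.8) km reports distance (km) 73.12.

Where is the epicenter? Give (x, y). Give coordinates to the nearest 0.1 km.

-31.4 km east, 21.7 km north

Circle about each station: (x + 6.1)² + (y − 1.6)² = 32.31²; (x − 50.3)² + (y − 49.9)² = 86.43²; (x + 1.0)² + (y + 44.8)² = 73.12².
Subtracting pairs of circle equations eliminates x²+y² and gives linear equations (the radical axes):
112.8 x + 96.6 y = -1445.88
10.2 x − 92.8 y = -2334.33
Solving the 2×2 system: x ≈ -31.4, y ≈ 21.7 km.
Check against SEIS_04 (with the unrounded x, y): √((x + 6.1)²+(y − 1.6)²) = 32.32 ≈ 32.31 km. ✓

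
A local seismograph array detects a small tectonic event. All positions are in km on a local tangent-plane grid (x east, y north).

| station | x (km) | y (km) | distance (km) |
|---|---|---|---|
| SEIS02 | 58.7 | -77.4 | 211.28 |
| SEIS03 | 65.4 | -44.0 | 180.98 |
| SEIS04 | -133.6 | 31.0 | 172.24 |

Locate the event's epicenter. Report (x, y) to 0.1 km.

(8.8, 127.9)

Circle about each station: (x − 58.7)² + (y + 77.4)² = 211.28²; (x − 65.4)² + (y + 44.0)² = 180.98²; (x + 133.6)² + (y − 31.0)² = 172.24².
Subtracting the SEIS02 equation from the SEIS03 and SEIS04 equations removes the quadratic terms:
13.4 x + 66.8 y = 8662.19
-384.6 x + 216.8 y = 24346.13
Solving the 2×2 system: x ≈ 8.8, y ≈ 127.9 km.
Check against SEIS02 (with the unrounded x, y): √((x − 58.7)²+(y + 77.4)²) = 211.29 ≈ 211.28 km. ✓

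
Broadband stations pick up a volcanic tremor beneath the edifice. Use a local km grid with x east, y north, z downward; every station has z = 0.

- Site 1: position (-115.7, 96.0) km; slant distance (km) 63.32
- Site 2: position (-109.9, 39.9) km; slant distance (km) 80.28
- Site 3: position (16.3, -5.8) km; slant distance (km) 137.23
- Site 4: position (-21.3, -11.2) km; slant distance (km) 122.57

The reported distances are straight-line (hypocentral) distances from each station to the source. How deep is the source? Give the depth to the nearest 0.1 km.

Each station gives a sphere (x−x_i)² + (y−y_i)² + z² = d_i² (stations at z=0).
Subtracting the Site 1 sphere from Site 2 and Site 3: z² cancels, leaving linear equations in x and y:
11.6 x − 112.2 y = -11367.93
264.0 x − 203.6 y = -37125.81
Solving: x ≈ -67.904, y ≈ 94.298 km (keep extra digits for the depth step; rounded: -67.9, 94.3).
Then from the Site 1 sphere: z² = 63.32² − (x + 115.7)² − (y − 96.0)² with x = -67.904, y = 94.298, so z ≈ 41.498 ≈ 41.5 km.

depth ≈ 41.5 km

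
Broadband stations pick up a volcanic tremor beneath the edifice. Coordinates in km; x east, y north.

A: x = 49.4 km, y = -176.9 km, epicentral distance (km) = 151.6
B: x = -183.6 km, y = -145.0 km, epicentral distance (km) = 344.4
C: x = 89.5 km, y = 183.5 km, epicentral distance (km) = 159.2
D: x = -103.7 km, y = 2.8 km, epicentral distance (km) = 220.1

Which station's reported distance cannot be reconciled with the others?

Solve using three stations at a time. Using B, C, D (subtract circle equations pairwise → linear system) gives (x, y) ≈ (115.1, 26.4).
Distances from that point to each station vs reported:
  A: calculated 213.6 vs reported 151.6 → residual 62.0 km
  B: calculated 344.4 vs reported 344.4 → residual 0.0 km
  C: calculated 159.2 vs reported 159.2 → residual 0.0 km
  D: calculated 220.1 vs reported 220.1 → residual 0.0 km
B, C, D are mutually consistent (residuals ≈ 0); A is off by 62.0 km.

A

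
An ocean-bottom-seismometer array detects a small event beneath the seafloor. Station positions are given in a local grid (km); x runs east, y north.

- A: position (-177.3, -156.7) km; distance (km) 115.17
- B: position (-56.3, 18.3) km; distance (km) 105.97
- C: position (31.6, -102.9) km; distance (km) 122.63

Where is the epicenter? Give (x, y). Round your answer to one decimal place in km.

-89.3 km east, -82.4 km north

Circle about each station: (x + 177.3)² + (y + 156.7)² = 115.17²; (x + 56.3)² + (y − 18.3)² = 105.97²; (x − 31.6)² + (y + 102.9)² = 122.63².
Subtracting pairs of circle equations eliminates x²+y² and gives linear equations (the radical axes):
242.0 x + 350.0 y = -50451.11
417.8 x + 107.6 y = -46177.20
Solving the 2×2 system: x ≈ -89.3, y ≈ -82.4 km.
Check against A (with the unrounded x, y): √((x + 177.3)²+(y + 156.7)²) = 115.17 ≈ 115.17 km. ✓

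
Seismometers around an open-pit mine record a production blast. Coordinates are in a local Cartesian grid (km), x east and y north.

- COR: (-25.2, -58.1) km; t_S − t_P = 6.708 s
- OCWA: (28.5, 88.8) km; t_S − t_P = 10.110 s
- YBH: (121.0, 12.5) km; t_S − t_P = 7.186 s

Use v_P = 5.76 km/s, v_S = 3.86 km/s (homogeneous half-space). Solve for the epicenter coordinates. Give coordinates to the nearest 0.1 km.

x ≈ 47.3 km, y ≈ -28.0 km

Distance from S−P lag: d = Δt · v_P v_S / (v_P − v_S) = Δt · (5.76·3.86)/(5.76−3.86) ≈ 11.7019·Δt.
So d_COR = 78.50, d_OCWA = 118.31, d_YBH = 84.09 km.
Circle about each station: (x + 25.2)² + (y + 58.1)² = 78.50²; (x − 28.5)² + (y − 88.8)² = 118.31²; (x − 121.0)² + (y − 12.5)² = 84.09².
Subtracting pairs of circle equations eliminates x²+y² and gives linear equations (the radical axes):
107.4 x + 293.8 y = -3147.97
292.4 x + 141.2 y = 9877.72
Solving the 2×2 system: x ≈ 47.3, y ≈ -28.0 km.
Check against COR (with the unrounded x, y): √((x + 25.2)²+(y + 58.1)²) = 78.50 ≈ 78.50 km. ✓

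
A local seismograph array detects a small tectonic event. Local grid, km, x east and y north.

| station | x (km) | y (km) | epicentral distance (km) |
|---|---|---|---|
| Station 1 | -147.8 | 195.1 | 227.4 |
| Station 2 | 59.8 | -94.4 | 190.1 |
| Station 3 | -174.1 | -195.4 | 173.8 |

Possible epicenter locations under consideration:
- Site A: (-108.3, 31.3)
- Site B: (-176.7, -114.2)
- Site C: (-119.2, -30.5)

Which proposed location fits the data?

For each candidate, compare |candidate − station| to the reported distance:
Site A: residuals Station 1 58.9, Station 2 19.8, Station 3 62.3 → max 62.3 km
Site B: residuals Station 1 83.2, Station 2 47.2, Station 3 92.6 → max 92.6 km
Site C: residuals Station 1 0.0, Station 2 0.0, Station 3 0.0 → max 0.0 km
Only Site C has all residuals ≈ 0.

Site C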